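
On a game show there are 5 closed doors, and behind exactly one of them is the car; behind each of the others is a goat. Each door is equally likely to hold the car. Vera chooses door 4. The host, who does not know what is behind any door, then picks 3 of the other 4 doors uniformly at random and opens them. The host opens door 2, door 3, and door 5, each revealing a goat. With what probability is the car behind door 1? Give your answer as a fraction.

Consider each possible location of the car in turn.
If it is behind either of doors 1 and 4 (prior 1/5 each): the host picks exactly this set with probability 1/4 regardless, and none is the prize; weight (1/5)·(1/4) = 1/20 each.
If it is behind any of doors 2, 3, and 5 (prior 1/5 each): that door was opened and seen not to hold the prize — ruled out; weight (1/5)·0 = 0 each.
The weights sum to 1/10.
So P(the car behind door 1 | the host opened door 2, door 3, and door 5) = (1/20) / (1/10) = 1/2.

1/2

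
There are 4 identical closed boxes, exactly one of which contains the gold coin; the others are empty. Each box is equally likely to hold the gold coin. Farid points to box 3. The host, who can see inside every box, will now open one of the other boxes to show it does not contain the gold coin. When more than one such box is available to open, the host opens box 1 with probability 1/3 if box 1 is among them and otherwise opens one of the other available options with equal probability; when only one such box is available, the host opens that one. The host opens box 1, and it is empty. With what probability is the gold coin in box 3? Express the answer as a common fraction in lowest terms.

Condition on the true location of the gold coin.
If it is in box 1 (prior 1/4): the host opened box 1, so this case is ruled out; weight (1/4)·0 = 0.
If it is in any of boxes 2, 3, and 4 (prior 1/4 each): box 1 is available, opened with probability 1/3; weight (1/4)·(1/3) = 1/12 each.
The weights sum to 1/4.
So P(the gold coin in box 3 | the host opened box 1) = (1/12) / (1/4) = 1/3.

1/3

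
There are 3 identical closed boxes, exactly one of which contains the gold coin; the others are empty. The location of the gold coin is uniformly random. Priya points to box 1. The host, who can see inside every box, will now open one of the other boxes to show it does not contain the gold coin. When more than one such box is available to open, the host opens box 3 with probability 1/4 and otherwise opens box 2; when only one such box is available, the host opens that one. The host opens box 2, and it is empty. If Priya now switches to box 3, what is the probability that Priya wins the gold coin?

4/7

Condition on the true location of the gold coin.
If it is in box 1 (prior 1/3): box 3 is available but not opened, probability 3/4; weight (1/3)·(3/4) = 1/4.
If it is in box 2 (prior 1/3): the host opened box 2, so this case is ruled out; weight (1/3)·0 = 0.
If it is in box 3 (prior 1/3): only box 2 is available, probability 1; weight (1/3)·1 = 1/3.
The weights sum to 7/12.
So P(the gold coin in box 3 | the host opened box 2) = (1/3) / (7/12) = 4/7.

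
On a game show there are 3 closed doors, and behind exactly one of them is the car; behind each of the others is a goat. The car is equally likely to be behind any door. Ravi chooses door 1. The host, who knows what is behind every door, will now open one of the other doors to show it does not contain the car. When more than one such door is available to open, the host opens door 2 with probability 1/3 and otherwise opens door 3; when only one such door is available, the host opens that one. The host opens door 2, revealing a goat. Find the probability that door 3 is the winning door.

3/4

Apply Bayes' rule, conditioning on where the car actually is.
If it is behind door 1 (prior 1/3): door 2 is available, opened with probability 1/3; weight (1/3)·(1/3) = 1/9.
If it is behind door 2 (prior 1/3): the host opened door 2, so this case is ruled out; weight (1/3)·0 = 0.
If it is behind door 3 (prior 1/3): only door 2 is available, probability 1; weight (1/3)·1 = 1/3.
The weights sum to 4/9.
So P(the car behind door 3 | the host opened door 2) = (1/3) / (4/9) = 3/4.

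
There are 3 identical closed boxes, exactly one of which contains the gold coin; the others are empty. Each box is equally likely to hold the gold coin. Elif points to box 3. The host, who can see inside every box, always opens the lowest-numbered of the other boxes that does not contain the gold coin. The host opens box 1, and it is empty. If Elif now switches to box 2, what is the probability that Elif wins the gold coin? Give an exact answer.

Apply Bayes' rule, conditioning on where the gold coin actually is.
If it is in box 1 (prior 1/3): the host opened box 1, so this case is ruled out; weight (1/3)·0 = 0.
If it is in either of boxes 2 and 3 (prior 1/3 each): box 1 is the lowest-numbered option available, probability 1; weight (1/3)·1 = 1/3 each.
The weights sum to 2/3.
So P(the gold coin in box 2 | the host opened box 1) = (1/3) / (2/3) = 1/2.

1/2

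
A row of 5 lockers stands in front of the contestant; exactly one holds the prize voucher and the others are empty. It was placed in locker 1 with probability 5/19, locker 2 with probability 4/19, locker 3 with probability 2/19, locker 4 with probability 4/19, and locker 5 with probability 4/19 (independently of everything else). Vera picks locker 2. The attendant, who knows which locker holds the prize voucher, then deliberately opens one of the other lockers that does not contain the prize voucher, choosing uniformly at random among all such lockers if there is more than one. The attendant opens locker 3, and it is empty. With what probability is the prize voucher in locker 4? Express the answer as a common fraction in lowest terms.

1/4

Apply Bayes' rule, conditioning on where the prize voucher actually is.
If it is in locker 1 (prior 5/19): the attendant has 3 equally likely choices, so probability 1/3; weight (5/19)·(1/3) = 5/57.
If it is in locker 2 (prior 4/19): the attendant has 4 equally likely choices, so probability 1/4; weight (4/19)·(1/4) = 1/19.
If it is in locker 3 (prior 2/19): the attendant opened locker 3, so this case is ruled out; weight (2/19)·0 = 0.
If it is in either of lockers 4 and 5 (prior 4/19 each): the attendant has 3 equally likely choices, so probability 1/3; weight (4/19)·(1/3) = 4/57 each.
The weights sum to 16/57.
So P(the prize voucher in locker 4 | the attendant opened locker 3) = (4/57) / (16/57) = 1/4.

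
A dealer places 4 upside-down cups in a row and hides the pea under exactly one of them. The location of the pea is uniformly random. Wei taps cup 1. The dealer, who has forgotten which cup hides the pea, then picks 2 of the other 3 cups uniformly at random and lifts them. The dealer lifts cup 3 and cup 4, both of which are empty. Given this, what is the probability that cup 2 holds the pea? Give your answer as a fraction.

Consider each possible location of the pea in turn.
If it is under either of cups 1 and 2 (prior 1/4 each): the dealer picks exactly this set with probability 1/3 regardless, and none is the prize; weight (1/4)·(1/3) = 1/12 each.
If it is under either of cups 3 and 4 (prior 1/4 each): that cup was opened and seen not to hold the prize — ruled out; weight (1/4)·0 = 0 each.
The weights sum to 1/6.
So P(the pea under cup 2 | the dealer opened cup 3 and cup 4) = (1/12) / (1/6) = 1/2.

1/2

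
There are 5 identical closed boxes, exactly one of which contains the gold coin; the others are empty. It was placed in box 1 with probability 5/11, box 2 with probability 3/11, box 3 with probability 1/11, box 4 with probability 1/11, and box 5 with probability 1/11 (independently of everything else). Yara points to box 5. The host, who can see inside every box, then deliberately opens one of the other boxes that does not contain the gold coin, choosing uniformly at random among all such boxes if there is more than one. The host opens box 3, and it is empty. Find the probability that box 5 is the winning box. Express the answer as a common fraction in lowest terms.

Consider each possible location of the gold coin in turn.
If it is in box 1 (prior 5/11): the host has 3 equally likely choices, so probability 1/3; weight (5/11)·(1/3) = 5/33.
If it is in box 2 (prior 3/11): the host has 3 equally likely choices, so probability 1/3; weight (3/11)·(1/3) = 1/11.
If it is in box 3 (prior 1/11): the host opened box 3, so this case is ruled out; weight (1/11)·0 = 0.
If it is in box 4 (prior 1/11): the host has 3 equally likely choices, so probability 1/3; weight (1/11)·(1/3) = 1/33.
If it is in box 5 (prior 1/11): the host has 4 equally likely choices, so probability 1/4; weight (1/11)·(1/4) = 1/44.
The weights sum to 13/44.
So P(the gold coin in box 5 | the host opened box 3) = (1/44) / (13/44) = 1/13.

1/13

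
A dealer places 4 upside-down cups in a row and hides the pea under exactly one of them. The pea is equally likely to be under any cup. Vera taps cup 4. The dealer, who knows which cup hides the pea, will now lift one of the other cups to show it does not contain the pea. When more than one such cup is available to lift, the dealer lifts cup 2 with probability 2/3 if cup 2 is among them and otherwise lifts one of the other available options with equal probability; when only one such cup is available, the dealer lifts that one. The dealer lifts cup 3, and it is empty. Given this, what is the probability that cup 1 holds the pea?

1/3

Consider each possible location of the pea in turn.
If it is under cup 1 (prior 1/4): cup 2 is available but not opened, probability 1/3; weight (1/4)·(1/3) = 1/12.
If it is under cup 2 (prior 1/4): cup 2 holds the prize so is unavailable; the dealer chooses uniformly among the 2 others, probability 1/2; weight (1/4)·(1/2) = 1/8.
If it is under cup 3 (prior 1/4): the dealer opened cup 3, so this case is ruled out; weight (1/4)·0 = 0.
If it is under cup 4 (prior 1/4): cup 2 is available but not opened; cup 3 gets probability (1 − 2/3)/2 = 1/6; weight (1/4)·(1/6) = 1/24.
The weights sum to 1/4.
So P(the pea under cup 1 | the dealer opened cup 3) = (1/12) / (1/4) = 1/3.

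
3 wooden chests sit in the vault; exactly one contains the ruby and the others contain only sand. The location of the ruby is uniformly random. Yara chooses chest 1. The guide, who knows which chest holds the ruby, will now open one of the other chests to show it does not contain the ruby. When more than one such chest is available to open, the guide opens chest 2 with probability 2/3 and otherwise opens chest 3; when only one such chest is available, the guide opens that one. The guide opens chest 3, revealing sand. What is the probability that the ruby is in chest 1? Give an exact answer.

Apply Bayes' rule, conditioning on where the ruby actually is.
If it is in chest 1 (prior 1/3): chest 2 is available but not opened, probability 1/3; weight (1/3)·(1/3) = 1/9.
If it is in chest 2 (prior 1/3): only chest 3 is available, probability 1; weight (1/3)·1 = 1/3.
If it is in chest 3 (prior 1/3): the guide opened chest 3, so this case is ruled out; weight (1/3)·0 = 0.
The weights sum to 4/9.
So P(the ruby in chest 1 | the guide opened chest 3) = (1/9) / (4/9) = 1/4.

1/4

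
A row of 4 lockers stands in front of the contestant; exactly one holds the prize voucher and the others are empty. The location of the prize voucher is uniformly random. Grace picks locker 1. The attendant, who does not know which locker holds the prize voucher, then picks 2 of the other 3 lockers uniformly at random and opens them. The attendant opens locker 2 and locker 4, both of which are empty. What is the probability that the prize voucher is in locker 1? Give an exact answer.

Because the attendant chose which lockers to open without knowing where the prize voucher is, the choice is independent of the prize location. Learning that none of the 2 opened lockers holds the prize voucher simply rules out those 2 locations and leaves the remaining 2 lockers still equally likely by symmetry.
So P(the prize voucher in locker 1) = 1/2.

1/2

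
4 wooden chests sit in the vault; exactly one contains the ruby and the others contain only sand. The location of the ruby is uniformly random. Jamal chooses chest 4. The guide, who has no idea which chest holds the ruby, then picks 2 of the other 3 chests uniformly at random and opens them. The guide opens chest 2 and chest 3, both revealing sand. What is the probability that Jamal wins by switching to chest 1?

1/2

Apply Bayes' rule, conditioning on where the ruby actually is.
If it is in either of chests 1 and 4 (prior 1/4 each): the guide picks exactly this set with probability 1/3 regardless, and none is the prize; weight (1/4)·(1/3) = 1/12 each.
If it is in either of chests 2 and 3 (prior 1/4 each): that chest was opened and seen not to hold the prize — ruled out; weight (1/4)·0 = 0 each.
The weights sum to 1/6.
So P(the ruby in chest 1 | the guide opened chest 2 and chest 3) = (1/12) / (1/6) = 1/2.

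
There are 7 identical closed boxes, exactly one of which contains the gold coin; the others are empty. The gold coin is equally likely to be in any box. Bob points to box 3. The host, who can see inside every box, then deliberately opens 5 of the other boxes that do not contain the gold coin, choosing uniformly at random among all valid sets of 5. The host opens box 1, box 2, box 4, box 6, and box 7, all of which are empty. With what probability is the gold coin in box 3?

1/7

Apply Bayes' rule, conditioning on where the gold coin actually is.
If it is in any of boxes 1, 2, 4, 6, and 7 (prior 1/7 each): that box was opened and seen not to hold the prize — ruled out; weight (1/7)·0 = 0 each.
If it is in box 3 (prior 1/7): the host has 6 equally likely choices, so probability 1/6; weight (1/7)·(1/6) = 1/42.
If it is in box 5 (prior 1/7): the host has no choice, probability 1; weight (1/7)·1 = 1/7.
The weights sum to 1/6.
So P(the gold coin in box 3 | the host opened box 1, box 2, box 4, box 6, and box 7) = (1/42) / (1/6) = 1/7.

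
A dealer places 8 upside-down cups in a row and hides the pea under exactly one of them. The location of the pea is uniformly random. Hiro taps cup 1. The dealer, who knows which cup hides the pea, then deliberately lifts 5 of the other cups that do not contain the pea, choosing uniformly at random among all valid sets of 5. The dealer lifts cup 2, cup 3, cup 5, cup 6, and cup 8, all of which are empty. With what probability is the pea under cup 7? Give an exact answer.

7/16

Consider each possible location of the pea in turn.
If it is under cup 1 (prior 1/8): the dealer has 21 equally likely choices, so probability 1/21; weight (1/8)·(1/21) = 1/168.
If it is under any of cups 2, 3, 5, 6, and 8 (prior 1/8 each): that cup was opened and seen not to hold the prize — ruled out; weight (1/8)·0 = 0 each.
If it is under either of cups 4 and 7 (prior 1/8 each): the dealer has 6 equally likely choices, so probability 1/6; weight (1/8)·(1/6) = 1/48 each.
The weights sum to 1/21.
So P(the pea under cup 7 | the dealer opened cup 2, cup 3, cup 5, cup 6, and cup 8) = (1/48) / (1/21) = 7/16.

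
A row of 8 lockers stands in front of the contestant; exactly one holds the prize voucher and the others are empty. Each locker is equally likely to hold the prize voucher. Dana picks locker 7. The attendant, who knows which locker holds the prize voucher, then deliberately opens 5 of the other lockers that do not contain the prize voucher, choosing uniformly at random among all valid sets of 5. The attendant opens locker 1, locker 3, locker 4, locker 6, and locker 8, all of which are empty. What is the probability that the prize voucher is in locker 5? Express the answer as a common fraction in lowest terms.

7/16

Consider each possible location of the prize voucher in turn.
If it is in any of lockers 1, 3, 4, 6, and 8 (prior 1/8 each): that locker was opened and seen not to hold the prize — ruled out; weight (1/8)·0 = 0 each.
If it is in either of lockers 2 and 5 (prior 1/8 each): the attendant has 6 equally likely choices, so probability 1/6; weight (1/8)·(1/6) = 1/48 each.
If it is in locker 7 (prior 1/8): the attendant has 21 equally likely choices, so probability 1/21; weight (1/8)·(1/21) = 1/168.
The weights sum to 1/21.
So P(the prize voucher in locker 5 | the attendant opened locker 1, locker 3, locker 4, locker 6, and locker 8) = (1/48) / (1/21) = 7/16.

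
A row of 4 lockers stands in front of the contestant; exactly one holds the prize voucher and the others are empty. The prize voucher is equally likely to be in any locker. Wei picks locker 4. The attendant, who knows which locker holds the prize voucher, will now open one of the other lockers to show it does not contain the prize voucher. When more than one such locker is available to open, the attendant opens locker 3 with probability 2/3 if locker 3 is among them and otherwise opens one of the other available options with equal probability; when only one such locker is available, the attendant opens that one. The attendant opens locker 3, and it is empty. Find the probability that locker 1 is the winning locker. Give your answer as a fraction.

1/3

Consider each possible location of the prize voucher in turn.
If it is in any of lockers 1, 2, and 4 (prior 1/4 each): locker 3 is available, opened with probability 2/3; weight (1/4)·(2/3) = 1/6 each.
If it is in locker 3 (prior 1/4): the attendant opened locker 3, so this case is ruled out; weight (1/4)·0 = 0.
The weights sum to 1/2.
So P(the prize voucher in locker 1 | the attendant opened locker 3) = (1/6) / (1/2) = 1/3.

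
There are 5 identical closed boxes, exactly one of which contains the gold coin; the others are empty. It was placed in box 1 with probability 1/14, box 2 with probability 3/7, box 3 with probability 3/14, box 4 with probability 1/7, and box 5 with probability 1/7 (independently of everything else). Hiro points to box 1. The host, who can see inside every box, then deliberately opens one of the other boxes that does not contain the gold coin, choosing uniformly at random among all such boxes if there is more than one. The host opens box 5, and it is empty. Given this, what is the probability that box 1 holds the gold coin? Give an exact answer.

3/47

Apply Bayes' rule, conditioning on where the gold coin actually is.
If it is in box 1 (prior 1/14): the host has 4 equally likely choices, so probability 1/4; weight (1/14)·(1/4) = 1/56.
If it is in box 2 (prior 3/7): the host has 3 equally likely choices, so probability 1/3; weight (3/7)·(1/3) = 1/7.
If it is in box 3 (prior 3/14): the host has 3 equally likely choices, so probability 1/3; weight (3/14)·(1/3) = 1/14.
If it is in box 4 (prior 1/7): the host has 3 equally likely choices, so probability 1/3; weight (1/7)·(1/3) = 1/21.
If it is in box 5 (prior 1/7): the host opened box 5, so this case is ruled out; weight (1/7)·0 = 0.
The weights sum to 47/168.
So P(the gold coin in box 1 | the host opened box 5) = (1/56) / (47/168) = 3/47.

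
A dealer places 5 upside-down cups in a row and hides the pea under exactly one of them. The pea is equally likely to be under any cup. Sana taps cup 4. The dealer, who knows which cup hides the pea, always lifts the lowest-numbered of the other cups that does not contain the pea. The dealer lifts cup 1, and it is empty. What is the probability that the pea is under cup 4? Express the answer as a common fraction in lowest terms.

1/4

Apply Bayes' rule, conditioning on where the pea actually is.
If it is under cup 1 (prior 1/5): the dealer opened cup 1, so this case is ruled out; weight (1/5)·0 = 0.
If it is under any of cups 2, 3, 4, and 5 (prior 1/5 each): cup 1 is the lowest-numbered option available, probability 1; weight (1/5)·1 = 1/5 each.
The weights sum to 4/5.
So P(the pea under cup 4 | the dealer opened cup 1) = (1/5) / (4/5) = 1/4.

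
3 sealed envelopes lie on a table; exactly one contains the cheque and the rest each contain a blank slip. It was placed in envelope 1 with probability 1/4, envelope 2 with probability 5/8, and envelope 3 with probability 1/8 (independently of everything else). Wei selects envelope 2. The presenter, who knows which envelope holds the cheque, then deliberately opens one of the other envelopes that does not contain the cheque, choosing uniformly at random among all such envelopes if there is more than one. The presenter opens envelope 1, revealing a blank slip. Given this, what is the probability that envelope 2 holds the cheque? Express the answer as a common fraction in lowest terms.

Condition on the true location of the cheque.
If it is in envelope 1 (prior 1/4): the presenter opened envelope 1, so this case is ruled out; weight (1/4)·0 = 0.
If it is in envelope 2 (prior 5/8): the presenter has 2 equally likely choices, so probability 1/2; weight (5/8)·(1/2) = 5/16.
If it is in envelope 3 (prior 1/8): the presenter has no choice, probability 1; weight (1/8)·1 = 1/8.
The weights sum to 7/16.
So P(the cheque in envelope 2 | the presenter opened envelope 1) = (5/16) / (7/16) = 5/7.

5/7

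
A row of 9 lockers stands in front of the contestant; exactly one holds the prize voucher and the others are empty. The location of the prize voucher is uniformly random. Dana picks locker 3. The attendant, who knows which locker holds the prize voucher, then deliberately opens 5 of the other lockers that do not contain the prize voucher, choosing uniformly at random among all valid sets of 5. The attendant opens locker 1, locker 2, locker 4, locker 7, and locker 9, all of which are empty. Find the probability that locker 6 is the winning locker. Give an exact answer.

Consider each possible location of the prize voucher in turn.
If it is in any of lockers 1, 2, 4, 7, and 9 (prior 1/9 each): that locker was opened and seen not to hold the prize — ruled out; weight (1/9)·0 = 0 each.
If it is in locker 3 (prior 1/9): the attendant has 56 equally likely choices, so probability 1/56; weight (1/9)·(1/56) = 1/504.
If it is in any of lockers 5, 6, and 8 (prior 1/9 each): the attendant has 21 equally likely choices, so probability 1/21; weight (1/9)·(1/21) = 1/189 each.
The weights sum to 1/56.
So P(the prize voucher in locker 6 | the attendant opened locker 1, locker 2, locker 4, locker 7, and locker 9) = (1/189) / (1/56) = 8/27.

8/27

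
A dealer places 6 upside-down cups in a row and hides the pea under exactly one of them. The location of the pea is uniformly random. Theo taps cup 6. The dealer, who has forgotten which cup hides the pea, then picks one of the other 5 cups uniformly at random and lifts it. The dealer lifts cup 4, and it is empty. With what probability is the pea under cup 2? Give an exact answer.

Apply Bayes' rule, conditioning on where the pea actually is.
If it is under any of cups 1, 2, 3, 5, and 6 (prior 1/6 each): the dealer picks cup 4 with probability 1/5 regardless, and it is not the prize; weight (1/6)·(1/5) = 1/30 each.
If it is under cup 4 (prior 1/6): the dealer opened cup 4, so this case is ruled out; weight (1/6)·0 = 0.
The weights sum to 1/6.
So P(the pea under cup 2 | the dealer opened cup 4) = (1/30) / (1/6) = 1/5.

1/5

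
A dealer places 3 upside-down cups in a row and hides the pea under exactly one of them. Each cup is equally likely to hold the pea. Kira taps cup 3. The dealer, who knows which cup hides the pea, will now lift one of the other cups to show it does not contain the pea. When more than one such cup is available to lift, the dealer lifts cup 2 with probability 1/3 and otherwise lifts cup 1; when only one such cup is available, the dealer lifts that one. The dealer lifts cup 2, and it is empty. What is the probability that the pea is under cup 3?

1/4

Consider each possible location of the pea in turn.
If it is under cup 1 (prior 1/3): only cup 2 is available, probability 1; weight (1/3)·1 = 1/3.
If it is under cup 2 (prior 1/3): the dealer opened cup 2, so this case is ruled out; weight (1/3)·0 = 0.
If it is under cup 3 (prior 1/3): cup 2 is available, opened with probability 1/3; weight (1/3)·(1/3) = 1/9.
The weights sum to 4/9.
So P(the pea under cup 3 | the dealer opened cup 2) = (1/9) / (4/9) = 1/4.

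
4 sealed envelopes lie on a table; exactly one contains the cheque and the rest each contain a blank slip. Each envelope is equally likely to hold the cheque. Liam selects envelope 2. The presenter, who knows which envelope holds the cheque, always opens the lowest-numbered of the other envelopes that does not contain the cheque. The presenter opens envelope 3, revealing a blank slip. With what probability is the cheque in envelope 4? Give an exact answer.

Consider each possible location of the cheque in turn.
If it is in envelope 1 (prior 1/4): envelope 3 is the lowest-numbered option available, probability 1; weight (1/4)·1 = 1/4.
If it is in either of envelopes 2 and 4 (prior 1/4 each): the presenter would have opened envelope 1 instead, probability 0; weight (1/4)·0 = 0 each.
If it is in envelope 3 (prior 1/4): the presenter opened envelope 3, so this case is ruled out; weight (1/4)·0 = 0.
The weights sum to 1/4.
So P(the cheque in envelope 4 | the presenter opened envelope 3) = 0 / (1/4) = 0.

0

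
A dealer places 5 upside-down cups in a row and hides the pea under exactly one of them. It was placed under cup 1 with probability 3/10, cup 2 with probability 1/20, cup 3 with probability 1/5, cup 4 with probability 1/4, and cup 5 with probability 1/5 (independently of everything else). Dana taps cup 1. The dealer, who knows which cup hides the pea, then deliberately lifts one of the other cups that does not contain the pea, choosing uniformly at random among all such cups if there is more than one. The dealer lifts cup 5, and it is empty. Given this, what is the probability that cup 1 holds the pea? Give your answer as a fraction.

9/29

Condition on the true location of the pea.
If it is under cup 1 (prior 3/10): the dealer has 4 equally likely choices, so probability 1/4; weight (3/10)·(1/4) = 3/40.
If it is under cup 2 (prior 1/20): the dealer has 3 equally likely choices, so probability 1/3; weight (1/20)·(1/3) = 1/60.
If it is under cup 3 (prior 1/5): the dealer has 3 equally likely choices, so probability 1/3; weight (1/5)·(1/3) = 1/15.
If it is under cup 4 (prior 1/4): the dealer has 3 equally likely choices, so probability 1/3; weight (1/4)·(1/3) = 1/12.
If it is under cup 5 (prior 1/5): the dealer opened cup 5, so this case is ruled out; weight (1/5)·0 = 0.
The weights sum to 29/120.
So P(the pea under cup 1 | the dealer opened cup 5) = (3/40) / (29/120) = 9/29.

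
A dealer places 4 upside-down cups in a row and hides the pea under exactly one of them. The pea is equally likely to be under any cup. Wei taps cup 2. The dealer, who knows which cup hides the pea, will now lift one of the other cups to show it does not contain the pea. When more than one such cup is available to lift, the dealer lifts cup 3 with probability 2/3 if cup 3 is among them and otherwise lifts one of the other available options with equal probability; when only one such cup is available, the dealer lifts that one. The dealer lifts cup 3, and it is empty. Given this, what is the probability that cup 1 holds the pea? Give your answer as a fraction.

Consider each possible location of the pea in turn.
If it is under any of cups 1, 2, and 4 (prior 1/4 each): cup 3 is available, opened with probability 2/3; weight (1/4)·(2/3) = 1/6 each.
If it is under cup 3 (prior 1/4): the dealer opened cup 3, so this case is ruled out; weight (1/4)·0 = 0.
The weights sum to 1/2.
So P(the pea under cup 1 | the dealer opened cup 3) = (1/6) / (1/2) = 1/3.

1/3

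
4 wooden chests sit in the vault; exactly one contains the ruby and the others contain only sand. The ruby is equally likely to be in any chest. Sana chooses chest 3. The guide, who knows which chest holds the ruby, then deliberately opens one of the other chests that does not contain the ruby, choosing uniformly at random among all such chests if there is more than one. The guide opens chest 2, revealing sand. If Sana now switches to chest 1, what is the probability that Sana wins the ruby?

Condition on the true location of the ruby.
If it is in either of chests 1 and 4 (prior 1/4 each): the guide has 2 equally likely choices, so probability 1/2; weight (1/4)·(1/2) = 1/8 each.
If it is in chest 2 (prior 1/4): the guide opened chest 2, so this case is ruled out; weight (1/4)·0 = 0.
If it is in chest 3 (prior 1/4): the guide has 3 equally likely choices, so probability 1/3; weight (1/4)·(1/3) = 1/12.
The weights sum to 1/3.
So P(the ruby in chest 1 | the guide opened chest 2) = (1/8) / (1/3) = 3/8.

3/8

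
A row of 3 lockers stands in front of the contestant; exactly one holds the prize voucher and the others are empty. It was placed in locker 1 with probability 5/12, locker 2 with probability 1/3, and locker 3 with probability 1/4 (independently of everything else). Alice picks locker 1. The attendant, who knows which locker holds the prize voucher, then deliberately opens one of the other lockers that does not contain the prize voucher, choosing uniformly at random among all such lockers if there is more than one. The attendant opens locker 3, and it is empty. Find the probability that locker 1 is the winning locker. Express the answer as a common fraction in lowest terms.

Condition on the true location of the prize voucher.
If it is in locker 1 (prior 5/12): the attendant has 2 equally likely choices, so probability 1/2; weight (5/12)·(1/2) = 5/24.
If it is in locker 2 (prior 1/3): the attendant has no choice, probability 1; weight (1/3)·1 = 1/3.
If it is in locker 3 (prior 1/4): the attendant opened locker 3, so this case is ruled out; weight (1/4)·0 = 0.
The weights sum to 13/24.
So P(the prize voucher in locker 1 | the attendant opened locker 3) = (5/24) / (13/24) = 5/13.

5/13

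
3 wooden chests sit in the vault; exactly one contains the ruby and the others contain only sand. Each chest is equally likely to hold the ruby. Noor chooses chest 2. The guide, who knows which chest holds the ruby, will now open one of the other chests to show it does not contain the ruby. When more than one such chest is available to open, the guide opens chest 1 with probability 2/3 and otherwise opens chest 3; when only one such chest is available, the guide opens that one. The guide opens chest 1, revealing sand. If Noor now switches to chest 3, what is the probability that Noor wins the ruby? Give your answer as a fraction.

Condition on the true location of the ruby.
If it is in chest 1 (prior 1/3): the guide opened chest 1, so this case is ruled out; weight (1/3)·0 = 0.
If it is in chest 2 (prior 1/3): chest 1 is available, opened with probability 2/3; weight (1/3)·(2/3) = 2/9.
If it is in chest 3 (prior 1/3): only chest 1 is available, probability 1; weight (1/3)·1 = 1/3.
The weights sum to 5/9.
So P(the ruby in chest 3 | the guide opened chest 1) = (1/3) / (5/9) = 3/5.

3/5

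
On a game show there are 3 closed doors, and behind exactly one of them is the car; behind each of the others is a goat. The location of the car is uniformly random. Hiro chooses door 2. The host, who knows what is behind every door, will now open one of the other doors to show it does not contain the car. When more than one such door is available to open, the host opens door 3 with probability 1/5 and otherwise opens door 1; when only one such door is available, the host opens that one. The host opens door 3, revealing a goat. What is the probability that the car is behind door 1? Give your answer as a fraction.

Consider each possible location of the car in turn.
If it is behind door 1 (prior 1/3): only door 3 is available, probability 1; weight (1/3)·1 = 1/3.
If it is behind door 2 (prior 1/3): door 3 is available, opened with probability 1/5; weight (1/3)·(1/5) = 1/15.
If it is behind door 3 (prior 1/3): the host opened door 3, so this case is ruled out; weight (1/3)·0 = 0.
The weights sum to 2/5.
So P(the car behind door 1 | the host opened door 3) = (1/3) / (2/5) = 5/6.

5/6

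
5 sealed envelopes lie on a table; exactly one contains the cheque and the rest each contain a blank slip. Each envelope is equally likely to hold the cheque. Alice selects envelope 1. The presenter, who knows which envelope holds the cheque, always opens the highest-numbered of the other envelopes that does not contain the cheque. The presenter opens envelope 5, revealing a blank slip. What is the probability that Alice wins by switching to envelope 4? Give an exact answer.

1/4

Condition on the true location of the cheque.
If it is in any of envelopes 1, 2, 3, and 4 (prior 1/5 each): envelope 5 is the highest-numbered option available, probability 1; weight (1/5)·1 = 1/5 each.
If it is in envelope 5 (prior 1/5): the presenter opened envelope 5, so this case is ruled out; weight (1/5)·0 = 0.
The weights sum to 4/5.
So P(the cheque in envelope 4 | the presenter opened envelope 5) = (1/5) / (4/5) = 1/4.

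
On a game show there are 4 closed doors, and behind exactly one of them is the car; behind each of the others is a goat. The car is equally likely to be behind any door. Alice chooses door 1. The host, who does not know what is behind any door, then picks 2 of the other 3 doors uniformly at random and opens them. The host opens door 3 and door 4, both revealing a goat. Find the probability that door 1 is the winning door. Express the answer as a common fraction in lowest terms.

Condition on the true location of the car.
If it is behind either of doors 1 and 2 (prior 1/4 each): the host picks exactly this set with probability 1/3 regardless, and none is the prize; weight (1/4)·(1/3) = 1/12 each.
If it is behind either of doors 3 and 4 (prior 1/4 each): that door was opened and seen not to hold the prize — ruled out; weight (1/4)·0 = 0 each.
The weights sum to 1/6.
So P(the car behind door 1 | the host opened door 3 and door 4) = (1/12) / (1/6) = 1/2.

1/2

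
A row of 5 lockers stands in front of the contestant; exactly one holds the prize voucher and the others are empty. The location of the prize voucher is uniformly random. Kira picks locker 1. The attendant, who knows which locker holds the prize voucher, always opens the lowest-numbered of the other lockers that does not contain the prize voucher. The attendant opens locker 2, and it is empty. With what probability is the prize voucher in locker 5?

Apply Bayes' rule, conditioning on where the prize voucher actually is.
If it is in any of lockers 1, 3, 4, and 5 (prior 1/5 each): locker 2 is the lowest-numbered option available, probability 1; weight (1/5)·1 = 1/5 each.
If it is in locker 2 (prior 1/5): the attendant opened locker 2, so this case is ruled out; weight (1/5)·0 = 0.
The weights sum to 4/5.
So P(the prize voucher in locker 5 | the attendant opened locker 2) = (1/5) / (4/5) = 1/4.

1/4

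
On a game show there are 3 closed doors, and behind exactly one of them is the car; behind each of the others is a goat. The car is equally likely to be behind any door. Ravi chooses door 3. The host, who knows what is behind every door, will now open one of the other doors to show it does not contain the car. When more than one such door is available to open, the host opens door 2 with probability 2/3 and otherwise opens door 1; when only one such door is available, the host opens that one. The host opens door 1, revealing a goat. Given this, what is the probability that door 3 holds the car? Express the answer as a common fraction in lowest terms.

Consider each possible location of the car in turn.
If it is behind door 1 (prior 1/3): the host opened door 1, so this case is ruled out; weight (1/3)·0 = 0.
If it is behind door 2 (prior 1/3): only door 1 is available, probability 1; weight (1/3)·1 = 1/3.
If it is behind door 3 (prior 1/3): door 2 is available but not opened, probability 1/3; weight (1/3)·(1/3) = 1/9.
The weights sum to 4/9.
So P(the car behind door 3 | the host opened door 1) = (1/9) / (4/9) = 1/4.

1/4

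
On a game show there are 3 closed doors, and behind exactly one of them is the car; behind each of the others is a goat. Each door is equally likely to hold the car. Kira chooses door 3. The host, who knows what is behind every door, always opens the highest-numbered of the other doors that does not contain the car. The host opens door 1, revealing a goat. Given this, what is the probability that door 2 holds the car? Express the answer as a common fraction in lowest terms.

Consider each possible location of the car in turn.
If it is behind door 1 (prior 1/3): the host opened door 1, so this case is ruled out; weight (1/3)·0 = 0.
If it is behind door 2 (prior 1/3): door 1 is the highest-numbered option available, probability 1; weight (1/3)·1 = 1/3.
If it is behind door 3 (prior 1/3): the host would have opened door 2 instead, probability 0; weight (1/3)·0 = 0.
The weights sum to 1/3.
So P(the car behind door 2 | the host opened door 1) = (1/3) / (1/3) = 1.

1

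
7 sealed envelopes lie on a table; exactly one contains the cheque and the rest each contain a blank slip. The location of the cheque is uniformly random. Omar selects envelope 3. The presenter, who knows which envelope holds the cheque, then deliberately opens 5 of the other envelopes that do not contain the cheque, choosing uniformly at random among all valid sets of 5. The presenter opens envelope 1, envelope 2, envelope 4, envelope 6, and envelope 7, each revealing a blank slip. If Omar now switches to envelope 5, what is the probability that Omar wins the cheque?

6/7

Consider each possible location of the cheque in turn.
If it is in any of envelopes 1, 2, 4, 6, and 7 (prior 1/7 each): that envelope was opened and seen not to hold the prize — ruled out; weight (1/7)·0 = 0 each.
If it is in envelope 3 (prior 1/7): the presenter has 6 equally likely choices, so probability 1/6; weight (1/7)·(1/6) = 1/42.
If it is in envelope 5 (prior 1/7): the presenter has no choice, probability 1; weight (1/7)·1 = 1/7.
The weights sum to 1/6.
So P(the cheque in envelope 5 | the presenter opened envelope 1, envelope 2, envelope 4, envelope 6, and envelope 7) = (1/7) / (1/6) = 6/7.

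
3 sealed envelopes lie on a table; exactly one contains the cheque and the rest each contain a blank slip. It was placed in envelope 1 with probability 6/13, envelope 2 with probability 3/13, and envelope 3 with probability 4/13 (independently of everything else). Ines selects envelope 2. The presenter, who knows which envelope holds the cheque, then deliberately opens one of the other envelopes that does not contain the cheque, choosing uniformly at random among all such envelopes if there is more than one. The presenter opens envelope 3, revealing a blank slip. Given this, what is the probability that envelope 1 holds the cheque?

Consider each possible location of the cheque in turn.
If it is in envelope 1 (prior 6/13): the presenter has no choice, probability 1; weight (6/13)·1 = 6/13.
If it is in envelope 2 (prior 3/13): the presenter has 2 equally likely choices, so probability 1/2; weight (3/13)·(1/2) = 3/26.
If it is in envelope 3 (prior 4/13): the presenter opened envelope 3, so this case is ruled out; weight (4/13)·0 = 0.
The weights sum to 15/26.
So P(the cheque in envelope 1 | the presenter opened envelope 3) = (6/13) / (15/26) = 4/5.

4/5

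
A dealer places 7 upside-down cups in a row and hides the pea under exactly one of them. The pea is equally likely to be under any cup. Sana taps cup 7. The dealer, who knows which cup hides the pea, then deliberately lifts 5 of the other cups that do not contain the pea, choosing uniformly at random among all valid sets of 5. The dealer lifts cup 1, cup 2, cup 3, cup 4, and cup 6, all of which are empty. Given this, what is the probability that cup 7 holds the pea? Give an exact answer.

Condition on the true location of the pea.
If it is under any of cups 1, 2, 3, 4, and 6 (prior 1/7 each): that cup was opened and seen not to hold the prize — ruled out; weight (1/7)·0 = 0 each.
If it is under cup 5 (prior 1/7): the dealer has no choice, probability 1; weight (1/7)·1 = 1/7.
If it is under cup 7 (prior 1/7): the dealer has 6 equally likely choices, so probability 1/6; weight (1/7)·(1/6) = 1/42.
The weights sum to 1/6.
So P(the pea under cup 7 | the dealer opened cup 1, cup 2, cup 3, cup 4, and cup 6) = (1/42) / (1/6) = 1/7.

1/7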